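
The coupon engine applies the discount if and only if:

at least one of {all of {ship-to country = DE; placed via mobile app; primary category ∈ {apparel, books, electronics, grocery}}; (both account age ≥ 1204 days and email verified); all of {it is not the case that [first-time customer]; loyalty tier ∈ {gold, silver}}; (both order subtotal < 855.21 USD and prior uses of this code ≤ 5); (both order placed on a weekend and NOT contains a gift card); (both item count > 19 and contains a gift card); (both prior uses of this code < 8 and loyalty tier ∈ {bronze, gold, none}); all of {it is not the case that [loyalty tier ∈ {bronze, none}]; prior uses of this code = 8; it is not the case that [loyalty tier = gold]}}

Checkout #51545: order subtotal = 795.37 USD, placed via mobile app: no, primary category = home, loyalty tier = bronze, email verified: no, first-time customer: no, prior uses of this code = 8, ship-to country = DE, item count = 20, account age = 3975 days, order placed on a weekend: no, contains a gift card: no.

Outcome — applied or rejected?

Atomic conditions:
  ship-to country = DE: DE == DE is true
  placed via mobile app: no → false
  primary category ∈ {apparel, books, electronics, grocery}: home is not in the set → false
  account age ≥ 1204 days: 3975 ≥ 1204 is true
  email verified: no → false
  first-time customer: no → false
  loyalty tier ∈ {gold, silver}: bronze is not in the set → false
  order subtotal < 855.21 USD: 795.37 < 855.21 is true
  prior uses of this code ≤ 5: 8 ≤ 5 is false
  order placed on a weekend: no → false
  NOT contains a gift card: no → true
  item count > 19: 20 > 19 is true
  contains a gift card: no → false
  prior uses of this code < 8: 8 < 8 is false
  loyalty tier ∈ {bronze, gold, none}: bronze is in the set → true
  loyalty tier ∈ {bronze, none}: bronze is in the set → true
  prior uses of this code = 8: 8 == 8 is true
  loyalty tier = gold: bronze == gold is false
Combine:
[1] true AND false AND false = false
[2] true AND false = false
[3.1] NOT false = true
[3] true AND false = false
[4] true AND false = false
[5] false AND true = false
[6] true AND false = false
[7] false AND true = false
[8.1] NOT true = false
[8.3] NOT false = true
[8] false AND true AND true = false
[root] false OR false OR false OR false OR false OR false OR false OR false = false
Overall: false → rejected

Rejected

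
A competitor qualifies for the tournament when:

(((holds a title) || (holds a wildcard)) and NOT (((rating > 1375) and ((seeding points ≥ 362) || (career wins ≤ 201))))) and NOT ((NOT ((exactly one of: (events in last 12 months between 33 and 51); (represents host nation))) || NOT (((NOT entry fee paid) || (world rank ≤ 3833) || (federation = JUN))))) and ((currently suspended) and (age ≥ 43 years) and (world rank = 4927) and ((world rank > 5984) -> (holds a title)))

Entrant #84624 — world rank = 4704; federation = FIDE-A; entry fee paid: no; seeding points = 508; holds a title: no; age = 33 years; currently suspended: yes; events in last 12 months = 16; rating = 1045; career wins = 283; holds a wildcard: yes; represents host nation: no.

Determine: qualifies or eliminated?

Eliminated

Atomic conditions:
  holds a title: no → false
  holds a wildcard: yes → true
  rating > 1375: 1045 > 1375 is false
  seeding points ≥ 362: 508 ≥ 362 is true
  career wins ≤ 201: 283 ≤ 201 is false
  events in last 12 months between 33 and 51: 16 in [33, 51] is false
  represents host nation: no → false
  NOT entry fee paid: no → true
  world rank ≤ 3833: 4704 ≤ 3833 is false
  federation = JUN: FIDE-A == JUN is false
  currently suspended: yes → true
  age ≥ 43 years: 33 ≥ 43 is false
  world rank = 4927: 4704 == 4927 is false
  world rank > 5984: 4704 > 5984 is false
Combine:
[1.1] false OR true = true
[1.2.1.2] true OR false = true
[1.2.1] false AND true = false
[1.2] NOT false = true
[1] true AND true = true
[2.1.1.1] exactly-one(false, false) = false
[2.1.1] NOT false = true
[2.1.2.1] true OR false OR false = true
[2.1.2] NOT true = false
[2.1] true OR false = true
[2] NOT true = false
[3.4] false → false (antecedent false ⇒ implication holds) = true
[3] true AND false AND false AND true = false
[root] true AND false AND false = false
Overall: false → eliminated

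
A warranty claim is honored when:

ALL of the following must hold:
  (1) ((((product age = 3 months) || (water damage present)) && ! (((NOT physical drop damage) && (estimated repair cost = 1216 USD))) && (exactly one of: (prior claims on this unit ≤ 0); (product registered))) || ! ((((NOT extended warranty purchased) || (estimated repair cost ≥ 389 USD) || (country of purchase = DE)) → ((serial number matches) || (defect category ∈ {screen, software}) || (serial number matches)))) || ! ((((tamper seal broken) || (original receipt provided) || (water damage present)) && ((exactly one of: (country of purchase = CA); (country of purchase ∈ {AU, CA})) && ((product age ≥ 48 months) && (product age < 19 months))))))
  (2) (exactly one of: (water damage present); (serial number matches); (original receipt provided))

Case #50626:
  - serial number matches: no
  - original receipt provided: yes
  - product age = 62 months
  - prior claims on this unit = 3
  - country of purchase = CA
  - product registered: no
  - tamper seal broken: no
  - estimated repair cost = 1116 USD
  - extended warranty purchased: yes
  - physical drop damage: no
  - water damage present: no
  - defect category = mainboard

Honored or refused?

Atomic conditions:
  product age = 3 months: 62 == 3 is false
  water damage present: no → false
  NOT physical drop damage: no → true
  estimated repair cost = 1216 USD: 1116 == 1216 is false
  prior claims on this unit ≤ 0: 3 ≤ 0 is false
  product registered: no → false
  NOT extended warranty purchased: yes → false
  estimated repair cost ≥ 389 USD: 1116 ≥ 389 is true
  country of purchase = DE: CA == DE is false
  serial number matches: no → false
  defect category ∈ {screen, software}: mainboard is not in the set → false
  tamper seal broken: no → false
  original receipt provided: yes → true
  country of purchase = CA: CA == CA is true
  country of purchase ∈ {AU, CA}: CA is in the set → true
  product age ≥ 48 months: 62 ≥ 48 is true
  product age < 19 months: 62 < 19 is false
Combine:
[1.1.1] false OR false = false
[1.1.2.1] true AND false = false
[1.1.2] NOT false = true
[1.1.3] exactly-one(false, false) = false
[1.1] false AND true AND false = false
[1.2.1.1] false OR true OR false = true
[1.2.1.2] false OR false OR false = false
[1.2.1] true → false = false
[1.2] NOT false = true
[1.3.1.1] false OR true OR false = true
[1.3.1.2.1] exactly-one(true, true) = false
[1.3.1.2.2] true AND false = false
[1.3.1.2] false AND false = false
[1.3.1] true AND false = false
[1.3] NOT false = true
[1] false OR true OR true = true
[2] exactly-one(false, false, true) = true
[root] true AND true = true
Overall: true → honored

Honored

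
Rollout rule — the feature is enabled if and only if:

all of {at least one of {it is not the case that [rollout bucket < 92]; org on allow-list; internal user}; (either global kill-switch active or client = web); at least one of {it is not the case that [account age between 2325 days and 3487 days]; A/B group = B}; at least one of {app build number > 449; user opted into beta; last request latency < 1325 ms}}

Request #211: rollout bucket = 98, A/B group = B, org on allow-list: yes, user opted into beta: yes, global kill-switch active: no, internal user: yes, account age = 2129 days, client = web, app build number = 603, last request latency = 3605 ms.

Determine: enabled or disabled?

Atomic conditions:
  rollout bucket < 92: 98 < 92 is false
  org on allow-list: yes → true
  internal user: yes → true
  global kill-switch active: no → false
  client = web: web == web is true
  account age between 2325 days and 3487 days: 2129 in [2325, 3487] is false
  A/B group = B: B == B is true
  app build number > 449: 603 > 449 is true
  user opted into beta: yes → true
  last request latency < 1325 ms: 3605 < 1325 is false
Combine:
[1.1] NOT false = true
[1] true OR true OR true = true
[2] false OR true = true
[3.1] NOT false = true
[3] true OR true = true
[4] true OR true OR false = true
[root] true AND true AND true AND true = true
Overall: true → enabled

Enabled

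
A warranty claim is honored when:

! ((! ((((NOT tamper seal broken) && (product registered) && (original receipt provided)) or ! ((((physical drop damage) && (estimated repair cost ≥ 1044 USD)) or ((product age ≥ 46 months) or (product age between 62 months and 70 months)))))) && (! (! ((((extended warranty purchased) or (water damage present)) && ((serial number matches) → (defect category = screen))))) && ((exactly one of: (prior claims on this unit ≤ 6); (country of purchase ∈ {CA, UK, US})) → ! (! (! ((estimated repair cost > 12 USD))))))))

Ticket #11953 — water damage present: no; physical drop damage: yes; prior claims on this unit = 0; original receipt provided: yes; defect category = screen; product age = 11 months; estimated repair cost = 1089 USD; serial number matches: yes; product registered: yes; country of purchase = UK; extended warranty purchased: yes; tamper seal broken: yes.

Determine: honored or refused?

Atomic conditions:
  NOT tamper seal broken: yes → false
  product registered: yes → true
  original receipt provided: yes → true
  physical drop damage: yes → true
  estimated repair cost ≥ 1044 USD: 1089 ≥ 1044 is true
  product age ≥ 46 months: 11 ≥ 46 is false
  product age between 62 months and 70 months: 11 in [62, 70] is false
  extended warranty purchased: yes → true
  water damage present: no → false
  serial number matches: yes → true
  defect category = screen: screen == screen is true
  prior claims on this unit ≤ 6: 0 ≤ 6 is true
  country of purchase ∈ {CA, UK, US}: UK is in the set → true
  estimated repair cost > 12 USD: 1089 > 12 is true
Combine:
[1.1.1.1] false AND true AND true = false
[1.1.1.2.1.1] true AND true = true
[1.1.1.2.1.2] false OR false = false
[1.1.1.2.1] true OR false = true
[1.1.1.2] NOT true = false
[1.1.1] false OR false = false
[1.1] NOT false = true
[1.2.1.1.1.1] true OR false = true
[1.2.1.1.1.2] true → true = true
[1.2.1.1.1] true AND true = true
[1.2.1.1] NOT true = false
[1.2.1] NOT false = true
[1.2.2.1] exactly-one(true, true) = false
[1.2.2.2.1.1] NOT true = false
[1.2.2.2.1] NOT false = true
[1.2.2.2] NOT true = false
[1.2.2] false → false (antecedent false ⇒ implication holds) = true
[1.2] true AND true = true
[1] true AND true = true
[root] NOT true = false
Overall: false → refused

Refused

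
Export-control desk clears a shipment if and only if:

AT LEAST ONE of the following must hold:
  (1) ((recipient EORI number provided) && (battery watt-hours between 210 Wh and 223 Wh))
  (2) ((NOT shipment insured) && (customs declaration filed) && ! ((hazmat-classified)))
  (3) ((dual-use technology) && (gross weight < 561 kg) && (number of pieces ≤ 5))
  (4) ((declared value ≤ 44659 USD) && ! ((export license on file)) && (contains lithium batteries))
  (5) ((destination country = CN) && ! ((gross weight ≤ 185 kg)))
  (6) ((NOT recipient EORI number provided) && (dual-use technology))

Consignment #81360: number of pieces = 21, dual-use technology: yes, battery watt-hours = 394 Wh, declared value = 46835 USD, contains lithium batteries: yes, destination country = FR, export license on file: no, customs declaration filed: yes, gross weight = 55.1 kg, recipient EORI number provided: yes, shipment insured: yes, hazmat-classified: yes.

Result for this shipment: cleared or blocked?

Atomic conditions:
  recipient EORI number provided: yes → true
  battery watt-hours between 210 Wh and 223 Wh: 394 in [210, 223] is false
  NOT shipment insured: yes → false
  customs declaration filed: yes → true
  hazmat-classified: yes → true
  dual-use technology: yes → true
  gross weight < 561 kg: 55.1 < 561 is true
  number of pieces ≤ 5: 21 ≤ 5 is false
  declared value ≤ 44659 USD: 46835 ≤ 44659 is false
  export license on file: no → false
  contains lithium batteries: yes → true
  destination country = CN: FR == CN is false
  gross weight ≤ 185 kg: 55.1 ≤ 185 is true
  NOT recipient EORI number provided: yes → false
Combine:
[1] true AND false = false
[2.3] NOT true = false
[2] false AND true AND false = false
[3] true AND true AND false = false
[4.2] NOT false = true
[4] false AND true AND true = false
[5.2] NOT true = false
[5] false AND false = false
[6] false AND true = false
[root] false OR false OR false OR false OR false OR false = false
Overall: false → blocked

Blocked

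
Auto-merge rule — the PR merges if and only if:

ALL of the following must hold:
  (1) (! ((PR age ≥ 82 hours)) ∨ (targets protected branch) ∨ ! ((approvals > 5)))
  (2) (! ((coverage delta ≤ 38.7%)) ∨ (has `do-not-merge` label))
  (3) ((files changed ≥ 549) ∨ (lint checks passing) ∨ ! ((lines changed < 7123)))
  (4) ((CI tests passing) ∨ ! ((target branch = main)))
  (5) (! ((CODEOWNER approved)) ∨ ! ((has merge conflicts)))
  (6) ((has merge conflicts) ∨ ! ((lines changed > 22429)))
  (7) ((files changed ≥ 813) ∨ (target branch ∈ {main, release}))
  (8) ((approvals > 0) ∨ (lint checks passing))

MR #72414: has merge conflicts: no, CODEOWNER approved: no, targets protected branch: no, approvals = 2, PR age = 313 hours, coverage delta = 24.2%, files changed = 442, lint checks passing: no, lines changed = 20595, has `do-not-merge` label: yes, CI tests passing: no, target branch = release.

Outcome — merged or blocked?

Atomic conditions:
  PR age ≥ 82 hours: 313 ≥ 82 is true
  targets protected branch: no → false
  approvals > 5: 2 > 5 is false
  coverage delta ≤ 38.7%: 24.2 ≤ 38.7 is true
  has `do-not-merge` label: yes → true
  files changed ≥ 549: 442 ≥ 549 is false
  lint checks passing: no → false
  lines changed < 7123: 20595 < 7123 is false
  CI tests passing: no → false
  target branch = main: release == main is false
  CODEOWNER approved: no → false
  has merge conflicts: no → false
  lines changed > 22429: 20595 > 22429 is false
  files changed ≥ 813: 442 ≥ 813 is false
  target branch ∈ {main, release}: release is in the set → true
  approvals > 0: 2 > 0 is true
Combine:
[1.1] NOT true = false
[1.3] NOT false = true
[1] false OR false OR true = true
[2.1] NOT true = false
[2] false OR true = true
[3.3] NOT false = true
[3] false OR false OR true = true
[4.2] NOT false = true
[4] false OR true = true
[5.1] NOT false = true
[5.2] NOT false = true
[5] true OR true = true
[6.2] NOT false = true
[6] false OR true = true
[7] false OR true = true
[8] true OR false = true
[root] true AND true AND true AND true AND true AND true AND true AND true = true
Overall: true → merged

Merged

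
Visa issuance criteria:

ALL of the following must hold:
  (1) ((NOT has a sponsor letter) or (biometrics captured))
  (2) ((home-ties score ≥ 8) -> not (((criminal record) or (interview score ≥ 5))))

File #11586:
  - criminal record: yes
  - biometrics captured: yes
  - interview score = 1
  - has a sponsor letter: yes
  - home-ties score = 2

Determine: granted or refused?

Atomic conditions:
  NOT has a sponsor letter: yes → false
  biometrics captured: yes → true
  home-ties score ≥ 8: 2 ≥ 8 is false
  criminal record: yes → true
  interview score ≥ 5: 1 ≥ 5 is false
Combine:
[1] false OR true = true
[2.2.1] true OR false = true
[2.2] NOT true = false
[2] false → false (antecedent false ⇒ implication holds) = true
[root] true AND true = true
Overall: true → granted

Granted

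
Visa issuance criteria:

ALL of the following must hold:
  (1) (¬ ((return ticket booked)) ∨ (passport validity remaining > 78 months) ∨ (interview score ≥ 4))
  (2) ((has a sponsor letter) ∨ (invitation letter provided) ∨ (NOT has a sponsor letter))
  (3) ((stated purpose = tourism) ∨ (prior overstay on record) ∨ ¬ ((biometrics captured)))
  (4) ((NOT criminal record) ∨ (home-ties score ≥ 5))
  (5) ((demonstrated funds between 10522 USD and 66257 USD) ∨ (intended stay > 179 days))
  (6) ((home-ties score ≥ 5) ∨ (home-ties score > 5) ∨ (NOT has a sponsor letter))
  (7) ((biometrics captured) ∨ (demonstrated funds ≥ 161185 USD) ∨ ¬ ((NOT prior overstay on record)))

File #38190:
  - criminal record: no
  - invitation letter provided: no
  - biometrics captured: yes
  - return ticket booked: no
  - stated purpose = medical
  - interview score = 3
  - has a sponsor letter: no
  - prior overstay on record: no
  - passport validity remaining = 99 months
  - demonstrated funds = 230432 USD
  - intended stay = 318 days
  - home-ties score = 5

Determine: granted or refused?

Atomic conditions:
  return ticket booked: no → false
  passport validity remaining > 78 months: 99 > 78 is true
  interview score ≥ 4: 3 ≥ 4 is false
  has a sponsor letter: no → false
  invitation letter provided: no → false
  NOT has a sponsor letter: no → true
  stated purpose = tourism: medical == tourism is false
  prior overstay on record: no → false
  biometrics captured: yes → true
  NOT criminal record: no → true
  home-ties score ≥ 5: 5 ≥ 5 is true
  demonstrated funds between 10522 USD and 66257 USD: 230432 in [10522, 66257] is false
  intended stay > 179 days: 318 > 179 is true
  home-ties score > 5: 5 > 5 is false
  demonstrated funds ≥ 161185 USD: 230432 ≥ 161185 is true
  NOT prior overstay on record: no → true
Combine:
[1.1] NOT false = true
[1] true OR true OR false = true
[2] false OR false OR true = true
[3.3] NOT true = false
[3] false OR false OR false = false
[4] true OR true = true
[5] false OR true = true
[6] true OR false OR true = true
[7.3] NOT true = false
[7] true OR true OR false = true
[root] true AND true AND false AND true AND true AND true AND true = false
Overall: false → refused

Refused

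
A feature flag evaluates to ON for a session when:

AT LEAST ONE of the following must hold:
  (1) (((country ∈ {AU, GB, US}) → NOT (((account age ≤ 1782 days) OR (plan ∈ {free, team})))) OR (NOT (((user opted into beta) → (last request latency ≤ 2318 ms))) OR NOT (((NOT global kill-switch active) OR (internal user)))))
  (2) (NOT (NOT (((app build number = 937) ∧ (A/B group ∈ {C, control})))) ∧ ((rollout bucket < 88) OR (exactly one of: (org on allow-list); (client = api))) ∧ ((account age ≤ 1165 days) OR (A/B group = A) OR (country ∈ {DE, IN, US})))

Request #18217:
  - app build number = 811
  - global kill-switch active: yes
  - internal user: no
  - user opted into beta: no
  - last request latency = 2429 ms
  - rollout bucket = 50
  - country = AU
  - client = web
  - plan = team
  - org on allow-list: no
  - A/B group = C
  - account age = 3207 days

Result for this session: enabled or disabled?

Atomic conditions:
  country ∈ {AU, GB, US}: AU is in the set → true
  account age ≤ 1782 days: 3207 ≤ 1782 is false
  plan ∈ {free, team}: team is in the set → true
  user opted into beta: no → false
  last request latency ≤ 2318 ms: 2429 ≤ 2318 is false
  NOT global kill-switch active: yes → false
  internal user: no → false
  app build number = 937: 811 == 937 is false
  A/B group ∈ {C, control}: C is in the set → true
  rollout bucket < 88: 50 < 88 is true
  org on allow-list: no → false
  client = api: web == api is false
  account age ≤ 1165 days: 3207 ≤ 1165 is false
  A/B group = A: C == A is false
  country ∈ {DE, IN, US}: AU is not in the set → false
Combine:
[1.1.2.1] false OR true = true
[1.1.2] NOT true = false
[1.1] true → false = false
[1.2.1.1] false → false (antecedent false ⇒ implication holds) = true
[1.2.1] NOT true = false
[1.2.2.1] false OR false = false
[1.2.2] NOT false = true
[1.2] false OR true = true
[1] false OR true = true
[2.1.1.1] false AND true = false
[2.1.1] NOT false = true
[2.1] NOT true = false
[2.2.2] exactly-one(false, false) = false
[2.2] true OR false = true
[2.3] false OR false OR false = false
[2] false AND true AND false = false
[root] true OR false = true
Overall: true → enabled

Enabled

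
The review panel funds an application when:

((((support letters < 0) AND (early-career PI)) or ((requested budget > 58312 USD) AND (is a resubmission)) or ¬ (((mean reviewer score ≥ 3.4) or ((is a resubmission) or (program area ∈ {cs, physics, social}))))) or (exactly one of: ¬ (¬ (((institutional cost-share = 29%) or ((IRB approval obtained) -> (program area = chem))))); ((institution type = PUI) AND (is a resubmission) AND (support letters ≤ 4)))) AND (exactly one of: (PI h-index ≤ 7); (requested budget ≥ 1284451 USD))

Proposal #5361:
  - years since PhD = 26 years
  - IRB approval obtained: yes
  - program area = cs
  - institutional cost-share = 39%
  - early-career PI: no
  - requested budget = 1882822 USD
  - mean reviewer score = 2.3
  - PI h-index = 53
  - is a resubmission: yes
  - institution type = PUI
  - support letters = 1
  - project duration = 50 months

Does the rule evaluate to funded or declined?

Atomic conditions:
  support letters < 0: 1 < 0 is false
  early-career PI: no → false
  requested budget > 58312 USD: 1882822 > 58312 is true
  is a resubmission: yes → true
  mean reviewer score ≥ 3.4: 2.3 ≥ 3.4 is false
  program area ∈ {cs, physics, social}: cs is in the set → true
  institutional cost-share = 29%: 39 == 29 is false
  IRB approval obtained: yes → true
  program area = chem: cs == chem is false
  institution type = PUI: PUI == PUI is true
  support letters ≤ 4: 1 ≤ 4 is true
  PI h-index ≤ 7: 53 ≤ 7 is false
  requested budget ≥ 1284451 USD: 1882822 ≥ 1284451 is true
Combine:
[1.1.1] false AND false = false
[1.1.2] true AND true = true
[1.1.3.1.2] true OR true = true
[1.1.3.1] false OR true = true
[1.1.3] NOT true = false
[1.1] false OR true OR false = true
[1.2.1.1.1.2] true → false = false
[1.2.1.1.1] false OR false = false
[1.2.1.1] NOT false = true
[1.2.1] NOT true = false
[1.2.2] true AND true AND true = true
[1.2] exactly-one(false, true) = true
[1] true OR true = true
[2] exactly-one(false, true) = true
[root] true AND true = true
Overall: true → funded

Funded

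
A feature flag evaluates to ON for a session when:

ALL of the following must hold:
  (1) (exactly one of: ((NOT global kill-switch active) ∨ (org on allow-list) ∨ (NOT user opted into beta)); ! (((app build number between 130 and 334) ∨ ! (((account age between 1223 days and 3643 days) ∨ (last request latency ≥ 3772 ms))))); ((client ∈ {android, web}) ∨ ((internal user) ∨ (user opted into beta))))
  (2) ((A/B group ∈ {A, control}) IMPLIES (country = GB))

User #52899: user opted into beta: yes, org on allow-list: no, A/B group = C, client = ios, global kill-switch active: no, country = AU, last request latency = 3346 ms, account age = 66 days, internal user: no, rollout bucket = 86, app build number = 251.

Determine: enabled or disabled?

Atomic conditions:
  NOT global kill-switch active: no → true
  org on allow-list: no → false
  NOT user opted into beta: yes → false
  app build number between 130 and 334: 251 in [130, 334] is true
  account age between 1223 days and 3643 days: 66 in [1223, 3643] is false
  last request latency ≥ 3772 ms: 3346 ≥ 3772 is false
  client ∈ {android, web}: ios is not in the set → false
  internal user: no → false
  user opted into beta: yes → true
  A/B group ∈ {A, control}: C is not in the set → false
  country = GB: AU == GB is false
Combine:
[1.1] true OR false OR false = true
[1.2.1.2.1] false OR false = false
[1.2.1.2] NOT false = true
[1.2.1] true OR true = true
[1.2] NOT true = false
[1.3.2] false OR true = true
[1.3] false OR true = true
[1] exactly-one(true, false, true) = false
[2] false → false (antecedent false ⇒ implication holds) = true
[root] false AND true = false
Overall: false → disabled

Disabled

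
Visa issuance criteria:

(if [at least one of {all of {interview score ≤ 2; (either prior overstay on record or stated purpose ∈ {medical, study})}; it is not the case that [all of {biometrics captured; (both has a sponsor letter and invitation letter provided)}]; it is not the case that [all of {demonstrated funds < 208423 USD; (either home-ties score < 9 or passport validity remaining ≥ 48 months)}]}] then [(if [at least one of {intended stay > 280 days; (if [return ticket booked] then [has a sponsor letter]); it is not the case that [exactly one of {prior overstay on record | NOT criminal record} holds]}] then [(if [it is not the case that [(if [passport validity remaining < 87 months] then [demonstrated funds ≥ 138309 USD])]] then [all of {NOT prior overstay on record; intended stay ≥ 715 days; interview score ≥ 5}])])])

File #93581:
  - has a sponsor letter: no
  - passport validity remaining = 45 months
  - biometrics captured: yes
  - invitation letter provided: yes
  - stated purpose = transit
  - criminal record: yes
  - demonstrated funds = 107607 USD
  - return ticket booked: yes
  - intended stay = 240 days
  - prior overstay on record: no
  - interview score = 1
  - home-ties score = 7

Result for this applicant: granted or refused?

Atomic conditions:
  interview score ≤ 2: 1 ≤ 2 is true
  prior overstay on record: no → false
  stated purpose ∈ {medical, study}: transit is not in the set → false
  biometrics captured: yes → true
  has a sponsor letter: no → false
  invitation letter provided: yes → true
  demonstrated funds < 208423 USD: 107607 < 208423 is true
  home-ties score < 9: 7 < 9 is true
  passport validity remaining ≥ 48 months: 45 ≥ 48 is false
  intended stay > 280 days: 240 > 280 is false
  return ticket booked: yes → true
  NOT criminal record: yes → false
  passport validity remaining < 87 months: 45 < 87 is true
  demonstrated funds ≥ 138309 USD: 107607 ≥ 138309 is false
  NOT prior overstay on record: no → true
  intended stay ≥ 715 days: 240 ≥ 715 is false
  interview score ≥ 5: 1 ≥ 5 is false
Combine:
[1.1.2] false OR false = false
[1.1] true AND false = false
[1.2.1.2] false AND true = false
[1.2.1] true AND false = false
[1.2] NOT false = true
[1.3.1.2] true OR false = true
[1.3.1] true AND true = true
[1.3] NOT true = false
[1] false OR true OR false = true
[2.1.2] true → false = false
[2.1.3.1] exactly-one(false, false) = false
[2.1.3] NOT false = true
[2.1] false OR false OR true = true
[2.2.1.1] true → false = false
[2.2.1] NOT false = true
[2.2.2] true AND false AND false = false
[2.2] true → false = false
[2] true → false = false
[root] true → false = false
Overall: false → refused

Refused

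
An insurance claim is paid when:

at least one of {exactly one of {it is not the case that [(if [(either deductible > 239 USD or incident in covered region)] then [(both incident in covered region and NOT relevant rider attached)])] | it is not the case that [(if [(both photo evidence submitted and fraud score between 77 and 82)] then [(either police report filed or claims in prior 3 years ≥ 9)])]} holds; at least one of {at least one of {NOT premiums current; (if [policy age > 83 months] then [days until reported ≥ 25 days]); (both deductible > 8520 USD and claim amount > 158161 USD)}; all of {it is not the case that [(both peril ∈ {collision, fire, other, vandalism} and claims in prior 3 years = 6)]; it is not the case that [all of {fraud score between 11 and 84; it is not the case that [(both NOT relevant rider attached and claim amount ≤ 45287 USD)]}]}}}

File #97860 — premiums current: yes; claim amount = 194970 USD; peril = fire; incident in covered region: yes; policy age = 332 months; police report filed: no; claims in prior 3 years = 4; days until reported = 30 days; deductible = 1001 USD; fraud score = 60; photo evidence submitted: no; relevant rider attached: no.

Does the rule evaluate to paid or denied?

Paid

Atomic conditions:
  deductible > 239 USD: 1001 > 239 is true
  incident in covered region: yes → true
  NOT relevant rider attached: no → true
  photo evidence submitted: no → false
  fraud score between 77 and 82: 60 in [77, 82] is false
  police report filed: no → false
  claims in prior 3 years ≥ 9: 4 ≥ 9 is false
  NOT premiums current: yes → false
  policy age > 83 months: 332 > 83 is true
  days until reported ≥ 25 days: 30 ≥ 25 is true
  deductible > 8520 USD: 1001 > 8520 is false
  claim amount > 158161 USD: 194970 > 158161 is true
  peril ∈ {collision, fire, other, vandalism}: fire is in the set → true
  claims in prior 3 years = 6: 4 == 6 is false
  fraud score between 11 and 84: 60 in [11, 84] is true
  claim amount ≤ 45287 USD: 194970 ≤ 45287 is false
Combine:
[1.1.1.1] true OR true = true
[1.1.1.2] true AND true = true
[1.1.1] true → true = true
[1.1] NOT true = false
[1.2.1.1] false AND false = false
[1.2.1.2] false OR false = false
[1.2.1] false → false (antecedent false ⇒ implication holds) = true
[1.2] NOT true = false
[1] exactly-one(false, false) = false
[2.1.2] true → true = true
[2.1.3] false AND true = false
[2.1] false OR true OR false = true
[2.2.1.1] true AND false = false
[2.2.1] NOT false = true
[2.2.2.1.2.1] true AND false = false
[2.2.2.1.2] NOT false = true
[2.2.2.1] true AND true = true
[2.2.2] NOT true = false
[2.2] true AND false = false
[2] true OR false = true
[root] false OR true = true
Overall: true → paid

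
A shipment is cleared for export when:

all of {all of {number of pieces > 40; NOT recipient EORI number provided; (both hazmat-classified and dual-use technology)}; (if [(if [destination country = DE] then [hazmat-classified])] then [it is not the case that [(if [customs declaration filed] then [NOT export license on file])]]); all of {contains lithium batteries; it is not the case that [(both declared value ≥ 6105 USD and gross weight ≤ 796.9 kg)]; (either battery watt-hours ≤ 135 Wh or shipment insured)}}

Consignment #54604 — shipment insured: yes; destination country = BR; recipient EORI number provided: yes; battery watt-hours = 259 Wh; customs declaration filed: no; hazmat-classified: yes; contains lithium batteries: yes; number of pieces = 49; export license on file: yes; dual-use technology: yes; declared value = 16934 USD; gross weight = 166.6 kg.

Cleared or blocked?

Atomic conditions:
  number of pieces > 40: 49 > 40 is true
  NOT recipient EORI number provided: yes → false
  hazmat-classified: yes → true
  dual-use technology: yes → true
  destination country = DE: BR == DE is false
  customs declaration filed: no → false
  NOT export license on file: yes → false
  contains lithium batteries: yes → true
  declared value ≥ 6105 USD: 16934 ≥ 6105 is true
  gross weight ≤ 796.9 kg: 166.6 ≤ 796.9 is true
  battery watt-hours ≤ 135 Wh: 259 ≤ 135 is false
  shipment insured: yes → true
Combine:
[1.3] true AND true = true
[1] true AND false AND true = false
[2.1] false → true (antecedent false ⇒ implication holds) = true
[2.2.1] false → false (antecedent false ⇒ implication holds) = true
[2.2] NOT true = false
[2] true → false = false
[3.2.1] true AND true = true
[3.2] NOT true = false
[3.3] false OR true = true
[3] true AND false AND true = false
[root] false AND false AND false = false
Overall: false → blocked

Blocked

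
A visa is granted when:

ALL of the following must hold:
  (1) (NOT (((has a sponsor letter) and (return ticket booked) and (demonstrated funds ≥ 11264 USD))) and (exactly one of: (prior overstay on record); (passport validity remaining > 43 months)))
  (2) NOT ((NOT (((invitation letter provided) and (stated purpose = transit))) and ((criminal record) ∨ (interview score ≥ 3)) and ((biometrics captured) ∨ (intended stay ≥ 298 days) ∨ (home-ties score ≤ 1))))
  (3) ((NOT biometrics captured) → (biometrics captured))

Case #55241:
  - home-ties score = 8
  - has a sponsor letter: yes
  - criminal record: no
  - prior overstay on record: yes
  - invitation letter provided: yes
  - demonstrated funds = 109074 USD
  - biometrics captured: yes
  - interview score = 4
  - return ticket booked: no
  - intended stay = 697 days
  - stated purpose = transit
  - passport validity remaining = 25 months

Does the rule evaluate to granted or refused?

Granted

Atomic conditions:
  has a sponsor letter: yes → true
  return ticket booked: no → false
  demonstrated funds ≥ 11264 USD: 109074 ≥ 11264 is true
  prior overstay on record: yes → true
  passport validity remaining > 43 months: 25 > 43 is false
  invitation letter provided: yes → true
  stated purpose = transit: transit == transit is true
  criminal record: no → false
  interview score ≥ 3: 4 ≥ 3 is true
  biometrics captured: yes → true
  intended stay ≥ 298 days: 697 ≥ 298 is true
  home-ties score ≤ 1: 8 ≤ 1 is false
  NOT biometrics captured: yes → false
Combine:
[1.1.1] true AND false AND true = false
[1.1] NOT false = true
[1.2] exactly-one(true, false) = true
[1] true AND true = true
[2.1.1.1] true AND true = true
[2.1.1] NOT true = false
[2.1.2] false OR true = true
[2.1.3] true OR true OR false = true
[2.1] false AND true AND true = false
[2] NOT false = true
[3] false → true (antecedent false ⇒ implication holds) = true
[root] true AND true AND true = true
Overall: true → granted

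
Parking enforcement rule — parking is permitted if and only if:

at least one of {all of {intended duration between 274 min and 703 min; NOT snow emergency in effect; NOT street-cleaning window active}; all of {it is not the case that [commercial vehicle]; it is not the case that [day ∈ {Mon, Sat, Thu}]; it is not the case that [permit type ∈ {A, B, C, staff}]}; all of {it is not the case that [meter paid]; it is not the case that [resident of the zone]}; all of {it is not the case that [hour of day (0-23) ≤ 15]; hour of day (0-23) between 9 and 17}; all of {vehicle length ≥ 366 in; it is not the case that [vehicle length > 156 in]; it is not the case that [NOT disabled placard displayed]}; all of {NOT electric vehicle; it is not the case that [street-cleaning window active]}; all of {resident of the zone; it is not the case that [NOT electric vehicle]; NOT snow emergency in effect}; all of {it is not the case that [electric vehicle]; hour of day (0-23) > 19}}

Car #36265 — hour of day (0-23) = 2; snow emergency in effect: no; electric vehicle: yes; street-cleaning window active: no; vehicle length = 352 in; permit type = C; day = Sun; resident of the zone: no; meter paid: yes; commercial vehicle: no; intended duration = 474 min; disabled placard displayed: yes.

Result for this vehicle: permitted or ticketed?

Permitted

Atomic conditions:
  intended duration between 274 min and 703 min: 474 in [274, 703] is true
  NOT snow emergency in effect: no → true
  NOT street-cleaning window active: no → true
  commercial vehicle: no → false
  day ∈ {Mon, Sat, Thu}: Sun is not in the set → false
  permit type ∈ {A, B, C, staff}: C is in the set → true
  meter paid: yes → true
  resident of the zone: no → false
  hour of day (0-23) ≤ 15: 2 ≤ 15 is true
  hour of day (0-23) between 9 and 17: 2 in [9, 17] is false
  vehicle length ≥ 366 in: 352 ≥ 366 is false
  vehicle length > 156 in: 352 > 156 is true
  NOT disabled placard displayed: yes → false
  NOT electric vehicle: yes → false
  street-cleaning window active: no → false
  electric vehicle: yes → true
  hour of day (0-23) > 19: 2 > 19 is false
Combine:
[1] true AND true AND true = true
[2.1] NOT false = true
[2.2] NOT false = true
[2.3] NOT true = false
[2] true AND true AND false = false
[3.1] NOT true = false
[3.2] NOT false = true
[3] false AND true = false
[4.1] NOT true = false
[4] false AND false = false
[5.2] NOT true = false
[5.3] NOT false = true
[5] false AND false AND true = false
[6.2] NOT false = true
[6] false AND true = false
[7.2] NOT false = true
[7] false AND true AND true = false
[8.1] NOT true = false
[8] false AND false = false
[root] true OR false OR false OR false OR false OR false OR false OR false = true
Overall: true → permitted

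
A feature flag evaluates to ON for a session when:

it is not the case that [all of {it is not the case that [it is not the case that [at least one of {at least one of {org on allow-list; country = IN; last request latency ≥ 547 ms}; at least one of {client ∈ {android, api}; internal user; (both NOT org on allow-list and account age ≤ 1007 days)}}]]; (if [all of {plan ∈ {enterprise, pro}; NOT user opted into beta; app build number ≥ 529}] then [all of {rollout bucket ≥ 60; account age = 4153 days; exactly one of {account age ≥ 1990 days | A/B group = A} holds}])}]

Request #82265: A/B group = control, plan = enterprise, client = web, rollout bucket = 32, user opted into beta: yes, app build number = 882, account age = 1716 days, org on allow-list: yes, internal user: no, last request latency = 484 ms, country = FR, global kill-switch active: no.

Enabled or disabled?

Disabled

Atomic conditions:
  org on allow-list: yes → true
  country = IN: FR == IN is false
  last request latency ≥ 547 ms: 484 ≥ 547 is false
  client ∈ {android, api}: web is not in the set → false
  internal user: no → false
  NOT org on allow-list: yes → false
  account age ≤ 1007 days: 1716 ≤ 1007 is false
  plan ∈ {enterprise, pro}: enterprise is in the set → true
  NOT user opted into beta: yes → false
  app build number ≥ 529: 882 ≥ 529 is true
  rollout bucket ≥ 60: 32 ≥ 60 is false
  account age = 4153 days: 1716 == 4153 is false
  account age ≥ 1990 days: 1716 ≥ 1990 is false
  A/B group = A: control == A is false
Combine:
[1.1.1.1.1] true OR false OR false = true
[1.1.1.1.2.3] false AND false = false
[1.1.1.1.2] false OR false OR false = false
[1.1.1.1] true OR false = true
[1.1.1] NOT true = false
[1.1] NOT false = true
[1.2.1] true AND false AND true = false
[1.2.2.3] exactly-one(false, false) = false
[1.2.2] false AND false AND false = false
[1.2] false → false (antecedent false ⇒ implication holds) = true
[1] true AND true = true
[root] NOT true = false
Overall: false → disabled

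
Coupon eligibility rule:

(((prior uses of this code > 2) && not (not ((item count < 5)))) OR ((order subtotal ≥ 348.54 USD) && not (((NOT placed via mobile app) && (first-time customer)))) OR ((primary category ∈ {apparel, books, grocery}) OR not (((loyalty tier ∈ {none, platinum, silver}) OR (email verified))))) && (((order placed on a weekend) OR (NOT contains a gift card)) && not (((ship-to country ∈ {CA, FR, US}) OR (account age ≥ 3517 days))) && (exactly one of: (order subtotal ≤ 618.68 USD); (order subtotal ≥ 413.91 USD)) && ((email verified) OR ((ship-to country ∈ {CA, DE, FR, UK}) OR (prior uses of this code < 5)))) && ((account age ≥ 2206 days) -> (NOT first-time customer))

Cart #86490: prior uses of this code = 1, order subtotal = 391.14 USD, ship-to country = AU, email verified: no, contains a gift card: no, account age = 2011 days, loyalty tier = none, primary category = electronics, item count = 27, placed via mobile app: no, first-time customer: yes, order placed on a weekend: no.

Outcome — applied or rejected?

Atomic conditions:
  prior uses of this code > 2: 1 > 2 is false
  item count < 5: 27 < 5 is false
  order subtotal ≥ 348.54 USD: 391.14 ≥ 348.54 is true
  NOT placed via mobile app: no → true
  first-time customer: yes → true
  primary category ∈ {apparel, books, grocery}: electronics is not in the set → false
  loyalty tier ∈ {none, platinum, silver}: none is in the set → true
  email verified: no → false
  order placed on a weekend: no → false
  NOT contains a gift card: no → true
  ship-to country ∈ {CA, FR, US}: AU is not in the set → false
  account age ≥ 3517 days: 2011 ≥ 3517 is false
  order subtotal ≤ 618.68 USD: 391.14 ≤ 618.68 is true
  order subtotal ≥ 413.91 USD: 391.14 ≥ 413.91 is false
  ship-to country ∈ {CA, DE, FR, UK}: AU is not in the set → false
  prior uses of this code < 5: 1 < 5 is true
  account age ≥ 2206 days: 2011 ≥ 2206 is false
  NOT first-time customer: yes → false
Combine:
[1.1.2.1] NOT false = true
[1.1.2] NOT true = false
[1.1] false AND false = false
[1.2.2.1] true AND true = true
[1.2.2] NOT true = false
[1.2] true AND false = false
[1.3.2.1] true OR false = true
[1.3.2] NOT true = false
[1.3] false OR false = false
[1] false OR false OR false = false
[2.1] false OR true = true
[2.2.1] false OR false = false
[2.2] NOT false = true
[2.3] exactly-one(true, false) = true
[2.4.2] false OR true = true
[2.4] false OR true = true
[2] true AND true AND true AND true = true
[3] false → false (antecedent false ⇒ implication holds) = true
[root] false AND true AND true = false
Overall: false → rejected

Rejected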